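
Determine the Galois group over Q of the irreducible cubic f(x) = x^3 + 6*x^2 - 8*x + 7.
Gal(K/Q) = S_3 (symmetric group of order 6)

Compute the discriminant of x^3 + (6)*x^2 + (-8)*x + (7): Δ = -9067. Since Δ is not a rational square, the Galois group is not contained in A_3; it must be the full S_3 (irreducibility of the cubic rules out anything smaller).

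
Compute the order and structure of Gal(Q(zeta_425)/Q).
|Gal(Q(zeta_425)/Q)| = phi(425) = 320; group ≅ (Z/425Z)^* ≅ Z/16Z × Z/20Z

The n-th cyclotomic polynomial Φ_425(x) is the minimal polynomial of zeta_425 over Q and has degree phi(425) = 320. So Q(zeta_425) is a degree-320 Galois extension with Galois group (Z/425Z)^*. By CRT, (Z/425Z)^* ≅ (Z/25Z)^* × (Z/17Z)^*. Each prime-power unit group is (Z/25Z)^* ≅ Z/20Z; (Z/17Z)^* ≅ Z/16Z. Hence Gal(Q(zeta_425)/Q) ≅ Z/16Z × Z/20Z.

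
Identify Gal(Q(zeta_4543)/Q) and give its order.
|Gal(Q(zeta_4543)/Q)| = phi(4543) = 3480; group ≅ (Z/4543Z)^* ≅ Z/6Z × Z/10Z × Z/58Z

The n-th cyclotomic polynomial Φ_4543(x) is the minimal polynomial of zeta_4543 over Q and has degree phi(4543) = 3480. So Q(zeta_4543) is a degree-3480 Galois extension with Galois group (Z/4543Z)^*. By CRT, (Z/4543Z)^* ≅ (Z/7Z)^* × (Z/11Z)^* × (Z/59Z)^*. Each prime-power unit group is (Z/7Z)^* ≅ Z/6Z; (Z/11Z)^* ≅ Z/10Z; (Z/59Z)^* ≅ Z/58Z. Hence Gal(Q(zeta_4543)/Q) ≅ Z/6Z × Z/10Z × Z/58Z.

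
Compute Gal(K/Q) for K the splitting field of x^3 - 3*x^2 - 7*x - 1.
Gal(K/Q) = S_3 (symmetric group of order 6)

Compute the discriminant of x^3 + (-3)*x^2 + (-7)*x + (-1): Δ = 1300. Since Δ is not a rational square, the Galois group is not contained in A_3; it must be the full S_3 (irreducibility of the cubic rules out anything smaller).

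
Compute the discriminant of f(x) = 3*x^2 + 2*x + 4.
Δ = -44

For a quadratic a x^2 + b x + c the discriminant is Δ = b^2 - 4ac = (2)^2 - 4*(3)*(4) = 4 - (48) = -44.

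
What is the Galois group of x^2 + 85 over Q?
Gal(K/Q) = Z/2Z (cyclic of order 2)

x^2 + 85 is irreducible over Q since -85 is not a rational square. The splitting field Q(sqrt(-85)) has degree 2 over Q, and its unique nontrivial automorphism is sqrt(-85) ↦ -sqrt(-85). Hence Gal(Q(sqrt(-85))/Q) = Z/2Z.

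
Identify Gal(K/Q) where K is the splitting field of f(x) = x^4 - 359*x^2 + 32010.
Gal(K/Q) = V_4 (Klein four-group, Z/2Z × Z/2Z)

f factors as (x^2 - 165)(x^2 - 194), so the splitting field is K = Q(sqrt(165), sqrt(194)). The elements 165, 194, 32010 are all non-squares in Q, so sqrt(165) and sqrt(194) generate independent quadratic extensions. Thus [K:Q] = 4 and Gal(K/Q) is generated by the two order-2 automorphisms sqrt(165) ↦ -sqrt(165) and sqrt(194) ↦ -sqrt(194), giving V_4.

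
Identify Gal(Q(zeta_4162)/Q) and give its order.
|Gal(Q(zeta_4162)/Q)| = phi(4162) = 2080; group ≅ (Z/4162Z)^* ≅ Z/2080Z

The n-th cyclotomic polynomial Φ_4162(x) is the minimal polynomial of zeta_4162 over Q and has degree phi(4162) = 2080. So Q(zeta_4162) is a degree-2080 Galois extension with Galois group (Z/4162Z)^*. By CRT, (Z/4162Z)^* ≅ (Z/2Z)^* × (Z/2081Z)^*. Each prime-power unit group is (Z/2Z)^* ≅ trivial group (order 1); (Z/2081Z)^* ≅ Z/2080Z. Hence Gal(Q(zeta_4162)/Q) ≅ Z/2080Z.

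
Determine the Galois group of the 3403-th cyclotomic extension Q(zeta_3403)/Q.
|Gal(Q(zeta_3403)/Q)| = phi(3403) = 3280; group ≅ (Z/3403Z)^* ≅ Z/40Z × Z/82Z

The n-th cyclotomic polynomial Φ_3403(x) is the minimal polynomial of zeta_3403 over Q and has degree phi(3403) = 3280. So Q(zeta_3403) is a degree-3280 Galois extension with Galois group (Z/3403Z)^*. By CRT, (Z/3403Z)^* ≅ (Z/41Z)^* × (Z/83Z)^*. Each prime-power unit group is (Z/41Z)^* ≅ Z/40Z; (Z/83Z)^* ≅ Z/82Z. Hence Gal(Q(zeta_3403)/Q) ≅ Z/40Z × Z/82Z.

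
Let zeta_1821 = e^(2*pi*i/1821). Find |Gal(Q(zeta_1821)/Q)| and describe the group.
|Gal(Q(zeta_1821)/Q)| = phi(1821) = 1212; group ≅ (Z/1821Z)^* ≅ Z/2Z × Z/606Z

The n-th cyclotomic polynomial Φ_1821(x) is the minimal polynomial of zeta_1821 over Q and has degree phi(1821) = 1212. So Q(zeta_1821) is a degree-1212 Galois extension with Galois group (Z/1821Z)^*. By CRT, (Z/1821Z)^* ≅ (Z/3Z)^* × (Z/607Z)^*. Each prime-power unit group is (Z/3Z)^* ≅ Z/2Z; (Z/607Z)^* ≅ Z/606Z. Hence Gal(Q(zeta_1821)/Q) ≅ Z/2Z × Z/606Z.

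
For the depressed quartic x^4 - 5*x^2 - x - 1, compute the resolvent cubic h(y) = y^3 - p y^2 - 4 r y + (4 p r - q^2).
h(y) = y^3 + 5*y^2 + 4*y + 19

Identify coefficients: p = -5, q = -1, r = -1.
Plug into h(y) = y^3 - p y^2 - 4 r y + (4 p r - q^2):
  h(y) = y^3 - (-5) y^2 - 4*(-1) y + (4*(-5)*(-1) - (-1)^2)
       = y^3 + (5) y^2 + (4) y + (19).
Simplifying: h(y) = y^3 + 5*y^2 + 4*y + 19.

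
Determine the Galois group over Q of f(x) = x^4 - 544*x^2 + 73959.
Gal(K/Q) = V_4 (Klein four-group, Z/2Z × Z/2Z)

f factors as (x^2 - 267)(x^2 - 277), so the splitting field is K = Q(sqrt(267), sqrt(277)). The elements 267, 277, 73959 are all non-squares in Q, so sqrt(267) and sqrt(277) generate independent quadratic extensions. Thus [K:Q] = 4 and Gal(K/Q) is generated by the two order-2 automorphisms sqrt(267) ↦ -sqrt(267) and sqrt(277) ↦ -sqrt(277), giving V_4.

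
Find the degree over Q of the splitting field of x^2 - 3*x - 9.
[K:Q] = 2

The discriminant of x^2 + (-3)*x + (-9) is b^2 - 4c = 9 - (-36) = 45. Since 45 is not a perfect square in Q, the polynomial is irreducible over Q. Its two roots generate a degree-2 extension, so [K:Q] = 2.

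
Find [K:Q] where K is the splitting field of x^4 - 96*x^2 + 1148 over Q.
[K:Q] = 4

f factors as (x^2 - 14)(x^2 - 82); the splitting field is K = Q(sqrt(14), sqrt(82)). Since 14, 82, and 1148 are all non-squares in Q, the three subfields Q(sqrt(14)), Q(sqrt(82)), Q(sqrt(1148)) are distinct degree-2 extensions, so [K:Q] = 4 (Klein four Galois group).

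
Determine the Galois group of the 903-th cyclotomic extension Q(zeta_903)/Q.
|Gal(Q(zeta_903)/Q)| = phi(903) = 504; group ≅ (Z/903Z)^* ≅ Z/2Z × Z/6Z × Z/42Z

The n-th cyclotomic polynomial Φ_903(x) is the minimal polynomial of zeta_903 over Q and has degree phi(903) = 504. So Q(zeta_903) is a degree-504 Galois extension with Galois group (Z/903Z)^*. By CRT, (Z/903Z)^* ≅ (Z/3Z)^* × (Z/7Z)^* × (Z/43Z)^*. Each prime-power unit group is (Z/3Z)^* ≅ Z/2Z; (Z/7Z)^* ≅ Z/6Z; (Z/43Z)^* ≅ Z/42Z. Hence Gal(Q(zeta_903)/Q) ≅ Z/2Z × Z/6Z × Z/42Z.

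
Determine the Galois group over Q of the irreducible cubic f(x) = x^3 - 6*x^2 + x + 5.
Gal(K/Q) = S_3 (symmetric group of order 6)

Compute the discriminant of x^3 + (-6)*x^2 + (1)*x + (5): Δ = 3137. Since Δ is not a rational square, the Galois group is not contained in A_3; it must be the full S_3 (irreducibility of the cubic rules out anything smaller).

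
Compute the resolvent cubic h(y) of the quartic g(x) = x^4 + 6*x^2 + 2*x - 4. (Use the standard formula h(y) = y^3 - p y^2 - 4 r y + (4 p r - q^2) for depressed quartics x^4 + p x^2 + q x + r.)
h(y) = y^3 - 6*y^2 + 16*y - 100

Identify coefficients: p = 6, q = 2, r = -4.
Plug into h(y) = y^3 - p y^2 - 4 r y + (4 p r - q^2):
  h(y) = y^3 - (6) y^2 - 4*(-4) y + (4*(6)*(-4) - (2)^2)
       = y^3 + (-6) y^2 + (16) y + (-100).
Simplifying: h(y) = y^3 - 6*y^2 + 16*y - 100.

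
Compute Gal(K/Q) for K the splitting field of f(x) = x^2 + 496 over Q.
Gal(K/Q) = Z/2Z (cyclic of order 2)

x^2 + 496 is irreducible over Q since -496 is not a rational square. The splitting field Q(sqrt(-496)) has degree 2 over Q, and its unique nontrivial automorphism is sqrt(-496) ↦ -sqrt(-496). Hence Gal(Q(sqrt(-496))/Q) = Z/2Z.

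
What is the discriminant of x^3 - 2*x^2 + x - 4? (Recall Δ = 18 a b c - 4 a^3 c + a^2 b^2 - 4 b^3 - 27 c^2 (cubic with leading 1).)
Δ = -416

For x^3 + a x^2 + b x + c the discriminant is Δ = 18 a b c - 4 a^3 c + a^2 b^2 - 4 b^3 - 27 c^2.
Plug a = -2, b = 1, c = -4:
  18*(-2)*(1)*(-4) - 4*(-2)^3*(-4) + (-2)^2*(1)^2 - 4*(1)^3 - 27*(-4)^2
  = 144 + (-128) + 4 + (-4) + (-432)
  = -416.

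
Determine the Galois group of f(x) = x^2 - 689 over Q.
Gal(K/Q) = Z/2Z (cyclic of order 2)

x^2 - 689 is irreducible over Q since 689 is not a rational square. The splitting field Q(sqrt(689)) has degree 2 over Q, and its unique nontrivial automorphism is sqrt(689) ↦ -sqrt(689). Hence Gal(Q(sqrt(689))/Q) = Z/2Z.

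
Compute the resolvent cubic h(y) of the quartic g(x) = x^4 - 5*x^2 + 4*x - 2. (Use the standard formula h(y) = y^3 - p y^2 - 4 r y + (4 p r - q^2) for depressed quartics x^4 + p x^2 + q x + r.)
h(y) = y^3 + 5*y^2 + 8*y + 24

Identify coefficients: p = -5, q = 4, r = -2.
Plug into h(y) = y^3 - p y^2 - 4 r y + (4 p r - q^2):
  h(y) = y^3 - (-5) y^2 - 4*(-2) y + (4*(-5)*(-2) - (4)^2)
       = y^3 + (5) y^2 + (8) y + (24).
Simplifying: h(y) = y^3 + 5*y^2 + 8*y + 24.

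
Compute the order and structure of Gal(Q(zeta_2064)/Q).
|Gal(Q(zeta_2064)/Q)| = phi(2064) = 672; group ≅ (Z/2064Z)^* ≅ Z/2Z × Z/2Z × Z/4Z × Z/42Z

The n-th cyclotomic polynomial Φ_2064(x) is the minimal polynomial of zeta_2064 over Q and has degree phi(2064) = 672. So Q(zeta_2064) is a degree-672 Galois extension with Galois group (Z/2064Z)^*. By CRT, (Z/2064Z)^* ≅ (Z/16Z)^* × (Z/3Z)^* × (Z/43Z)^*. Each prime-power unit group is (Z/16Z)^* ≅ Z/2Z × Z/4Z; (Z/3Z)^* ≅ Z/2Z; (Z/43Z)^* ≅ Z/42Z. Hence Gal(Q(zeta_2064)/Q) ≅ Z/2Z × Z/2Z × Z/4Z × Z/42Z.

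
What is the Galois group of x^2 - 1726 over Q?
Gal(K/Q) = Z/2Z (cyclic of order 2)

x^2 - 1726 is irreducible over Q since 1726 is not a rational square. The splitting field Q(sqrt(1726)) has degree 2 over Q, and its unique nontrivial automorphism is sqrt(1726) ↦ -sqrt(1726). Hence Gal(Q(sqrt(1726))/Q) = Z/2Z.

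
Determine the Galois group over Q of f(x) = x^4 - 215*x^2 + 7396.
Gal(K/Q) = Z/2Z (cyclic of order 2)

f factors as (x^2 - 172)(x^2 - 43), so the splitting field is K = Q(sqrt(172), sqrt(43)). The squarefree part of 172 is 43 and the squarefree part of 43 is also 43, so sqrt(172) and sqrt(43) are both rational multiples of sqrt(43). Hence Q(sqrt(172)) = Q(sqrt(43)) = Q(sqrt(43)), and the splitting field collapses to a single degree-2 extension with Galois group Z/2Z.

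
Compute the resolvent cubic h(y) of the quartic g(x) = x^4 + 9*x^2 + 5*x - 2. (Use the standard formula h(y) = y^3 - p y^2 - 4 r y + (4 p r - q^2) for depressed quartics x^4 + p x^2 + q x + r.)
h(y) = y^3 - 9*y^2 + 8*y - 97

Identify coefficients: p = 9, q = 5, r = -2.
Plug into h(y) = y^3 - p y^2 - 4 r y + (4 p r - q^2):
  h(y) = y^3 - (9) y^2 - 4*(-2) y + (4*(9)*(-2) - (5)^2)
       = y^3 + (-9) y^2 + (8) y + (-97).
Simplifying: h(y) = y^3 - 9*y^2 + 8*y - 97.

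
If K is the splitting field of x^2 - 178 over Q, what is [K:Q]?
[K:Q] = 2

The polynomial x^2 - 178 is irreducible over Q since 178 is not a perfect square. Its splitting field is Q(sqrt(178)), which has degree 2 over Q.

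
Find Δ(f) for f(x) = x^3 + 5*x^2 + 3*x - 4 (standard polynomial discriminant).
Δ = 605

For x^3 + a x^2 + b x + c the discriminant is Δ = 18 a b c - 4 a^3 c + a^2 b^2 - 4 b^3 - 27 c^2.
Plug a = 5, b = 3, c = -4:
  18*(5)*(3)*(-4) - 4*(5)^3*(-4) + (5)^2*(3)^2 - 4*(3)^3 - 27*(-4)^2
  = -1080 + (2000) + 225 + (-108) + (-432)
  = 605.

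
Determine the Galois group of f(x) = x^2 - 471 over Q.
Gal(K/Q) = Z/2Z (cyclic of order 2)

x^2 - 471 is irreducible over Q since 471 is not a rational square. The splitting field Q(sqrt(471)) has degree 2 over Q, and its unique nontrivial automorphism is sqrt(471) ↦ -sqrt(471). Hence Gal(Q(sqrt(471))/Q) = Z/2Z.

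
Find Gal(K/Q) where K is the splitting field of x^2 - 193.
Gal(K/Q) = Z/2Z (cyclic of order 2)

x^2 - 193 is irreducible over Q since 193 is not a rational square. The splitting field Q(sqrt(193)) has degree 2 over Q, and its unique nontrivial automorphism is sqrt(193) ↦ -sqrt(193). Hence Gal(Q(sqrt(193))/Q) = Z/2Z.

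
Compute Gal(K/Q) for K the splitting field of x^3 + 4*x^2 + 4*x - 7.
Gal(K/Q) = S_3 (symmetric group of order 6)

Compute the discriminant of x^3 + (4)*x^2 + (4)*x + (-7): Δ = -1547. Since Δ is not a rational square, the Galois group is not contained in A_3; it must be the full S_3 (irreducibility of the cubic rules out anything smaller).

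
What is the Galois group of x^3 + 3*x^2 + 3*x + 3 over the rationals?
Gal(K/Q) = S_3 (symmetric group of order 6)

Compute the discriminant of x^3 + (3)*x^2 + (3)*x + (3): Δ = -108. Since Δ is not a rational square, the Galois group is not contained in A_3; it must be the full S_3 (irreducibility of the cubic rules out anything smaller).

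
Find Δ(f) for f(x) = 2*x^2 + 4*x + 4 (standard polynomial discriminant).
Δ = -16

For a quadratic a x^2 + b x + c the discriminant is Δ = b^2 - 4ac = (4)^2 - 4*(2)*(4) = 16 - (32) = -16.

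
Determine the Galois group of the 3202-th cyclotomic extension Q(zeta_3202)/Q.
|Gal(Q(zeta_3202)/Q)| = phi(3202) = 1600; group ≅ (Z/3202Z)^* ≅ Z/1600Z

The n-th cyclotomic polynomial Φ_3202(x) is the minimal polynomial of zeta_3202 over Q and has degree phi(3202) = 1600. So Q(zeta_3202) is a degree-1600 Galois extension with Galois group (Z/3202Z)^*. By CRT, (Z/3202Z)^* ≅ (Z/2Z)^* × (Z/1601Z)^*. Each prime-power unit group is (Z/2Z)^* ≅ trivial group (order 1); (Z/1601Z)^* ≅ Z/1600Z. Hence Gal(Q(zeta_3202)/Q) ≅ Z/1600Z.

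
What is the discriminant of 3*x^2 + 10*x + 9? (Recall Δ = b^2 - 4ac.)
Δ = -8

For a quadratic a x^2 + b x + c the discriminant is Δ = b^2 - 4ac = (10)^2 - 4*(3)*(9) = 100 - (108) = -8.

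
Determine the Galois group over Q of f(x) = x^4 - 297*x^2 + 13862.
Gal(K/Q) = V_4 (Klein four-group, Z/2Z × Z/2Z)

f factors as (x^2 - 239)(x^2 - 58), so the splitting field is K = Q(sqrt(239), sqrt(58)). The elements 239, 58, 13862 are all non-squares in Q, so sqrt(239) and sqrt(58) generate independent quadratic extensions. Thus [K:Q] = 4 and Gal(K/Q) is generated by the two order-2 automorphisms sqrt(239) ↦ -sqrt(239) and sqrt(58) ↦ -sqrt(58), giving V_4.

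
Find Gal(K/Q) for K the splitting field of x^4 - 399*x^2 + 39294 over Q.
Gal(K/Q) = V_4 (Klein four-group, Z/2Z × Z/2Z)

f factors as (x^2 - 222)(x^2 - 177), so the splitting field is K = Q(sqrt(222), sqrt(177)). The elements 222, 177, 39294 are all non-squares in Q, so sqrt(222) and sqrt(177) generate independent quadratic extensions. Thus [K:Q] = 4 and Gal(K/Q) is generated by the two order-2 automorphisms sqrt(222) ↦ -sqrt(222) and sqrt(177) ↦ -sqrt(177), giving V_4.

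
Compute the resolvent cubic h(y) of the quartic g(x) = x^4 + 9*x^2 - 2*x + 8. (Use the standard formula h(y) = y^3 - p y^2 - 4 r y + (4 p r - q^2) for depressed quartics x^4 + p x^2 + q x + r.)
h(y) = y^3 - 9*y^2 - 32*y + 284

Identify coefficients: p = 9, q = -2, r = 8.
Plug into h(y) = y^3 - p y^2 - 4 r y + (4 p r - q^2):
  h(y) = y^3 - (9) y^2 - 4*(8) y + (4*(9)*(8) - (-2)^2)
       = y^3 + (-9) y^2 + (-32) y + (284).
Simplifying: h(y) = y^3 - 9*y^2 - 32*y + 284.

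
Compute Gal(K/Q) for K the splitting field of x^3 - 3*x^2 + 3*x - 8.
Gal(K/Q) = S_3 (symmetric group of order 6)

Compute the discriminant of x^3 + (-3)*x^2 + (3)*x + (-8): Δ = -1323. Since Δ is not a rational square, the Galois group is not contained in A_3; it must be the full S_3 (irreducibility of the cubic rules out anything smaller).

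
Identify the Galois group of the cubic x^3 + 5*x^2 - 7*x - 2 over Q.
Gal(K/Q) = S_3 (symmetric group of order 6)

Compute the discriminant of x^3 + (5)*x^2 + (-7)*x + (-2): Δ = 4749. Since Δ is not a rational square, the Galois group is not contained in A_3; it must be the full S_3 (irreducibility of the cubic rules out anything smaller).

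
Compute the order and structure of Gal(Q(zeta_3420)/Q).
|Gal(Q(zeta_3420)/Q)| = phi(3420) = 864; group ≅ (Z/3420Z)^* ≅ Z/2Z × Z/4Z × Z/6Z × Z/18Z

The n-th cyclotomic polynomial Φ_3420(x) is the minimal polynomial of zeta_3420 over Q and has degree phi(3420) = 864. So Q(zeta_3420) is a degree-864 Galois extension with Galois group (Z/3420Z)^*. By CRT, (Z/3420Z)^* ≅ (Z/4Z)^* × (Z/9Z)^* × (Z/5Z)^* × (Z/19Z)^*. Each prime-power unit group is (Z/4Z)^* ≅ Z/2Z; (Z/9Z)^* ≅ Z/6Z; (Z/5Z)^* ≅ Z/4Z; (Z/19Z)^* ≅ Z/18Z. Hence Gal(Q(zeta_3420)/Q) ≅ Z/2Z × Z/4Z × Z/6Z × Z/18Z.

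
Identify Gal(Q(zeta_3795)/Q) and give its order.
|Gal(Q(zeta_3795)/Q)| = phi(3795) = 1760; group ≅ (Z/3795Z)^* ≅ Z/2Z × Z/4Z × Z/10Z × Z/22Z

The n-th cyclotomic polynomial Φ_3795(x) is the minimal polynomial of zeta_3795 over Q and has degree phi(3795) = 1760. So Q(zeta_3795) is a degree-1760 Galois extension with Galois group (Z/3795Z)^*. By CRT, (Z/3795Z)^* ≅ (Z/3Z)^* × (Z/5Z)^* × (Z/11Z)^* × (Z/23Z)^*. Each prime-power unit group is (Z/3Z)^* ≅ Z/2Z; (Z/5Z)^* ≅ Z/4Z; (Z/11Z)^* ≅ Z/10Z; (Z/23Z)^* ≅ Z/22Z. Hence Gal(Q(zeta_3795)/Q) ≅ Z/2Z × Z/4Z × Z/10Z × Z/22Z.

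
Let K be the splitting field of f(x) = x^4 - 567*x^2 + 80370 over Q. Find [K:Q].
[K:Q] = 4

f factors as (x^2 - 285)(x^2 - 282); the splitting field is K = Q(sqrt(285), sqrt(282)). Since 285, 282, and 80370 are all non-squares in Q, the three subfields Q(sqrt(285)), Q(sqrt(282)), Q(sqrt(80370)) are distinct degree-2 extensions, so [K:Q] = 4 (Klein four Galois group).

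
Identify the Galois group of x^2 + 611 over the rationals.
Gal(K/Q) = Z/2Z (cyclic of order 2)

x^2 + 611 is irreducible over Q since -611 is not a rational square. The splitting field Q(sqrt(-611)) has degree 2 over Q, and its unique nontrivial automorphism is sqrt(-611) ↦ -sqrt(-611). Hence Gal(Q(sqrt(-611))/Q) = Z/2Z.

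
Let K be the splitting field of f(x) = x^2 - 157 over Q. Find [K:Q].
[K:Q] = 2

The polynomial x^2 - 157 is irreducible over Q since 157 is not a perfect square. Its splitting field is Q(sqrt(157)), which has degree 2 over Q.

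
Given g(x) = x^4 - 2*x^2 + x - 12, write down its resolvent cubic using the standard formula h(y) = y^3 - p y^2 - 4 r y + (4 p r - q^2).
h(y) = y^3 + 2*y^2 + 48*y + 95

Identify coefficients: p = -2, q = 1, r = -12.
Plug into h(y) = y^3 - p y^2 - 4 r y + (4 p r - q^2):
  h(y) = y^3 - (-2) y^2 - 4*(-12) y + (4*(-2)*(-12) - (1)^2)
       = y^3 + (2) y^2 + (48) y + (95).
Simplifying: h(y) = y^3 + 2*y^2 + 48*y + 95.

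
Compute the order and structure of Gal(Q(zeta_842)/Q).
|Gal(Q(zeta_842)/Q)| = phi(842) = 420; group ≅ (Z/842Z)^* ≅ Z/420Z

The n-th cyclotomic polynomial Φ_842(x) is the minimal polynomial of zeta_842 over Q and has degree phi(842) = 420. So Q(zeta_842) is a degree-420 Galois extension with Galois group (Z/842Z)^*. By CRT, (Z/842Z)^* ≅ (Z/2Z)^* × (Z/421Z)^*. Each prime-power unit group is (Z/2Z)^* ≅ trivial group (order 1); (Z/421Z)^* ≅ Z/420Z. Hence Gal(Q(zeta_842)/Q) ≅ Z/420Z.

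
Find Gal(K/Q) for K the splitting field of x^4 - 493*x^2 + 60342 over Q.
Gal(K/Q) = V_4 (Klein four-group, Z/2Z × Z/2Z)

f factors as (x^2 - 226)(x^2 - 267), so the splitting field is K = Q(sqrt(226), sqrt(267)). The elements 226, 267, 60342 are all non-squares in Q, so sqrt(226) and sqrt(267) generate independent quadratic extensions. Thus [K:Q] = 4 and Gal(K/Q) is generated by the two order-2 automorphisms sqrt(226) ↦ -sqrt(226) and sqrt(267) ↦ -sqrt(267), giving V_4.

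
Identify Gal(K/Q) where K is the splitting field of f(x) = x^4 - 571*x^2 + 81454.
Gal(K/Q) = V_4 (Klein four-group, Z/2Z × Z/2Z)

f factors as (x^2 - 278)(x^2 - 293), so the splitting field is K = Q(sqrt(278), sqrt(293)). The elements 278, 293, 81454 are all non-squares in Q, so sqrt(278) and sqrt(293) generate independent quadratic extensions. Thus [K:Q] = 4 and Gal(K/Q) is generated by the two order-2 automorphisms sqrt(278) ↦ -sqrt(278) and sqrt(293) ↦ -sqrt(293), giving V_4.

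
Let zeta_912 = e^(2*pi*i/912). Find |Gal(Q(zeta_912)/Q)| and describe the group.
|Gal(Q(zeta_912)/Q)| = phi(912) = 288; group ≅ (Z/912Z)^* ≅ Z/2Z × Z/2Z × Z/4Z × Z/18Z

The n-th cyclotomic polynomial Φ_912(x) is the minimal polynomial of zeta_912 over Q and has degree phi(912) = 288. So Q(zeta_912) is a degree-288 Galois extension with Galois group (Z/912Z)^*. By CRT, (Z/912Z)^* ≅ (Z/16Z)^* × (Z/3Z)^* × (Z/19Z)^*. Each prime-power unit group is (Z/16Z)^* ≅ Z/2Z × Z/4Z; (Z/3Z)^* ≅ Z/2Z; (Z/19Z)^* ≅ Z/18Z. Hence Gal(Q(zeta_912)/Q) ≅ Z/2Z × Z/2Z × Z/4Z × Z/18Z.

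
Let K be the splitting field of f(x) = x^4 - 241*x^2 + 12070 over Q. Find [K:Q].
[K:Q] = 4

f factors as (x^2 - 170)(x^2 - 71); the splitting field is K = Q(sqrt(170), sqrt(71)). Since 170, 71, and 12070 are all non-squares in Q, the three subfields Q(sqrt(170)), Q(sqrt(71)), Q(sqrt(12070)) are distinct degree-2 extensions, so [K:Q] = 4 (Klein four Galois group).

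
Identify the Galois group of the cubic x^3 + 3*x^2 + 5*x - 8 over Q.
Gal(K/Q) = S_3 (symmetric group of order 6)

Compute the discriminant of x^3 + (3)*x^2 + (5)*x + (-8): Δ = -3299. Since Δ is not a rational square, the Galois group is not contained in A_3; it must be the full S_3 (irreducibility of the cubic rules out anything smaller).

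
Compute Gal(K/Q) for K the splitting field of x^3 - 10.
Gal(K/Q) = S_3 (symmetric group of order 6)

Compute the discriminant of x^3 + (0)*x^2 + (0)*x + (-10): Δ = -2700. Since Δ is not a rational square, the Galois group is not contained in A_3; it must be the full S_3 (irreducibility of the cubic rules out anything smaller).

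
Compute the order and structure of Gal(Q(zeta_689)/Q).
|Gal(Q(zeta_689)/Q)| = phi(689) = 624; group ≅ (Z/689Z)^* ≅ Z/12Z × Z/52Z

The n-th cyclotomic polynomial Φ_689(x) is the minimal polynomial of zeta_689 over Q and has degree phi(689) = 624. So Q(zeta_689) is a degree-624 Galois extension with Galois group (Z/689Z)^*. By CRT, (Z/689Z)^* ≅ (Z/13Z)^* × (Z/53Z)^*. Each prime-power unit group is (Z/13Z)^* ≅ Z/12Z; (Z/53Z)^* ≅ Z/52Z. Hence Gal(Q(zeta_689)/Q) ≅ Z/12Z × Z/52Z.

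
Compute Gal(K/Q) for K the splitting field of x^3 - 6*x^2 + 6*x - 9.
Gal(K/Q) = S_3 (symmetric group of order 6)

Compute the discriminant of x^3 + (-6)*x^2 + (6)*x + (-9): Δ = -3699. Since Δ is not a rational square, the Galois group is not contained in A_3; it must be the full S_3 (irreducibility of the cubic rules out anything smaller).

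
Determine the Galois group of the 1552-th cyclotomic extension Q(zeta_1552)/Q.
|Gal(Q(zeta_1552)/Q)| = phi(1552) = 768; group ≅ (Z/1552Z)^* ≅ Z/2Z × Z/4Z × Z/96Z

The n-th cyclotomic polynomial Φ_1552(x) is the minimal polynomial of zeta_1552 over Q and has degree phi(1552) = 768. So Q(zeta_1552) is a degree-768 Galois extension with Galois group (Z/1552Z)^*. By CRT, (Z/1552Z)^* ≅ (Z/16Z)^* × (Z/97Z)^*. Each prime-power unit group is (Z/16Z)^* ≅ Z/2Z × Z/4Z; (Z/97Z)^* ≅ Z/96Z. Hence Gal(Q(zeta_1552)/Q) ≅ Z/2Z × Z/4Z × Z/96Z.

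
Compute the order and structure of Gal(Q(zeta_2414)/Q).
|Gal(Q(zeta_2414)/Q)| = phi(2414) = 1120; group ≅ (Z/2414Z)^* ≅ Z/16Z × Z/70Z

The n-th cyclotomic polynomial Φ_2414(x) is the minimal polynomial of zeta_2414 over Q and has degree phi(2414) = 1120. So Q(zeta_2414) is a degree-1120 Galois extension with Galois group (Z/2414Z)^*. By CRT, (Z/2414Z)^* ≅ (Z/2Z)^* × (Z/17Z)^* × (Z/71Z)^*. Each prime-power unit group is (Z/2Z)^* ≅ trivial group (order 1); (Z/17Z)^* ≅ Z/16Z; (Z/71Z)^* ≅ Z/70Z. Hence Gal(Q(zeta_2414)/Q) ≅ Z/16Z × Z/70Z.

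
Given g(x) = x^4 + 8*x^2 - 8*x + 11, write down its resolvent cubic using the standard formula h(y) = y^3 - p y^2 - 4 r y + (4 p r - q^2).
h(y) = y^3 - 8*y^2 - 44*y + 288

Identify coefficients: p = 8, q = -8, r = 11.
Plug into h(y) = y^3 - p y^2 - 4 r y + (4 p r - q^2):
  h(y) = y^3 - (8) y^2 - 4*(11) y + (4*(8)*(11) - (-8)^2)
       = y^3 + (-8) y^2 + (-44) y + (288).
Simplifying: h(y) = y^3 - 8*y^2 - 44*y + 288.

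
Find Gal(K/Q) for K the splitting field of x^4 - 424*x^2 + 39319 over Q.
Gal(K/Q) = V_4 (Klein four-group, Z/2Z × Z/2Z)

f factors as (x^2 - 137)(x^2 - 287), so the splitting field is K = Q(sqrt(137), sqrt(287)). The elements 137, 287, 39319 are all non-squares in Q, so sqrt(137) and sqrt(287) generate independent quadratic extensions. Thus [K:Q] = 4 and Gal(K/Q) is generated by the two order-2 automorphisms sqrt(137) ↦ -sqrt(137) and sqrt(287) ↦ -sqrt(287), giving V_4.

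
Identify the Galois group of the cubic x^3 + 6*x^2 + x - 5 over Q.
Gal(K/Q) = S_3 (symmetric group of order 6)

Compute the discriminant of x^3 + (6)*x^2 + (1)*x + (-5): Δ = 3137. Since Δ is not a rational square, the Galois group is not contained in A_3; it must be the full S_3 (irreducibility of the cubic rules out anything smaller).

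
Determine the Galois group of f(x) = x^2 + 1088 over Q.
Gal(K/Q) = Z/2Z (cyclic of order 2)

x^2 + 1088 is irreducible over Q since -1088 is not a rational square. The splitting field Q(sqrt(-1088)) has degree 2 over Q, and its unique nontrivial automorphism is sqrt(-1088) ↦ -sqrt(-1088). Hence Gal(Q(sqrt(-1088))/Q) = Z/2Z.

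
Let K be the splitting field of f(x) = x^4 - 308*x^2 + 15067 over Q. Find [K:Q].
[K:Q] = 4

f factors as (x^2 - 61)(x^2 - 247); the splitting field is K = Q(sqrt(61), sqrt(247)). Since 61, 247, and 15067 are all non-squares in Q, the three subfields Q(sqrt(61)), Q(sqrt(247)), Q(sqrt(15067)) are distinct degree-2 extensions, so [K:Q] = 4 (Klein four Galois group).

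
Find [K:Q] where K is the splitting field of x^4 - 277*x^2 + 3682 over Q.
[K:Q] = 4

f factors as (x^2 - 14)(x^2 - 263); the splitting field is K = Q(sqrt(14), sqrt(263)). Since 14, 263, and 3682 are all non-squares in Q, the three subfields Q(sqrt(14)), Q(sqrt(263)), Q(sqrt(3682)) are distinct degree-2 extensions, so [K:Q] = 4 (Klein four Galois group).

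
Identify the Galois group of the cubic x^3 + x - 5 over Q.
Gal(K/Q) = S_3 (symmetric group of order 6)

Compute the discriminant of x^3 + (0)*x^2 + (1)*x + (-5): Δ = -679. Since Δ is not a rational square, the Galois group is not contained in A_3; it must be the full S_3 (irreducibility of the cubic rules out anything smaller).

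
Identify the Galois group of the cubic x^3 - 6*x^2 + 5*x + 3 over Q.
Gal(K/Q) = S_3 (symmetric group of order 6)

Compute the discriminant of x^3 + (-6)*x^2 + (5)*x + (3): Δ = 1129. Since Δ is not a rational square, the Galois group is not contained in A_3; it must be the full S_3 (irreducibility of the cubic rules out anything smaller).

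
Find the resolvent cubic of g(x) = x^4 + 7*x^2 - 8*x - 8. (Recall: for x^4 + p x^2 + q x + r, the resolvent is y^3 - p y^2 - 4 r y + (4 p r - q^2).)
h(y) = y^3 - 7*y^2 + 32*y - 288

Identify coefficients: p = 7, q = -8, r = -8.
Plug into h(y) = y^3 - p y^2 - 4 r y + (4 p r - q^2):
  h(y) = y^3 - (7) y^2 - 4*(-8) y + (4*(7)*(-8) - (-8)^2)
       = y^3 + (-7) y^2 + (32) y + (-288).
Simplifying: h(y) = y^3 - 7*y^2 + 32*y - 288.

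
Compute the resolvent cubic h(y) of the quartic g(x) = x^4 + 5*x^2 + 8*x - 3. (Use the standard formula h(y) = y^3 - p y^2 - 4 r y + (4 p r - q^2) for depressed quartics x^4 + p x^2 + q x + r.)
h(y) = y^3 - 5*y^2 + 12*y - 124

Identify coefficients: p = 5, q = 8, r = -3.
Plug into h(y) = y^3 - p y^2 - 4 r y + (4 p r - q^2):
  h(y) = y^3 - (5) y^2 - 4*(-3) y + (4*(5)*(-3) - (8)^2)
       = y^3 + (-5) y^2 + (12) y + (-124).
Simplifying: h(y) = y^3 - 5*y^2 + 12*y - 124.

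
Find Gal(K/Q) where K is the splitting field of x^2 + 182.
Gal(K/Q) = Z/2Z (cyclic of order 2)

x^2 + 182 is irreducible over Q since -182 is not a rational square. The splitting field Q(sqrt(-182)) has degree 2 over Q, and its unique nontrivial automorphism is sqrt(-182) ↦ -sqrt(-182). Hence Gal(Q(sqrt(-182))/Q) = Z/2Z.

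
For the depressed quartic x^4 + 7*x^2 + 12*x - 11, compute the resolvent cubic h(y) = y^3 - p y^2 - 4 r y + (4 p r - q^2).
h(y) = y^3 - 7*y^2 + 44*y - 452

Identify coefficients: p = 7, q = 12, r = -11.
Plug into h(y) = y^3 - p y^2 - 4 r y + (4 p r - q^2):
  h(y) = y^3 - (7) y^2 - 4*(-11) y + (4*(7)*(-11) - (12)^2)
       = y^3 + (-7) y^2 + (44) y + (-452).
Simplifying: h(y) = y^3 - 7*y^2 + 44*y - 452.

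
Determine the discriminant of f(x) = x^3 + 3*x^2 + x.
Δ = 5

For x^3 + a x^2 + b x + c the discriminant is Δ = 18 a b c - 4 a^3 c + a^2 b^2 - 4 b^3 - 27 c^2.
Plug a = 3, b = 1, c = 0:
  18*(3)*(1)*(0) - 4*(3)^3*(0) + (3)^2*(1)^2 - 4*(1)^3 - 27*(0)^2
  = 0 + (0) + 9 + (-4) + (0)
  = 5.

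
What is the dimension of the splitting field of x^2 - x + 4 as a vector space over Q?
[K:Q] = 2

The discriminant of x^2 + (-1)*x + (4) is b^2 - 4c = 1 - (16) = -15. Since -15 is not a perfect square in Q, the polynomial is irreducible over Q. Its two roots generate a degree-2 extension, so [K:Q] = 2.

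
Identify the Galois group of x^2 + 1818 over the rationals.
Gal(K/Q) = Z/2Z (cyclic of order 2)

x^2 + 1818 is irreducible over Q since -1818 is not a rational square. The splitting field Q(sqrt(-1818)) has degree 2 over Q, and its unique nontrivial automorphism is sqrt(-1818) ↦ -sqrt(-1818). Hence Gal(Q(sqrt(-1818))/Q) = Z/2Z.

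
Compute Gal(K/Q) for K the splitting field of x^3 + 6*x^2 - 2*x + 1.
Gal(K/Q) = S_3 (symmetric group of order 6)

Compute the discriminant of x^3 + (6)*x^2 + (-2)*x + (1): Δ = -931. Since Δ is not a rational square, the Galois group is not contained in A_3; it must be the full S_3 (irreducibility of the cubic rules out anything smaller).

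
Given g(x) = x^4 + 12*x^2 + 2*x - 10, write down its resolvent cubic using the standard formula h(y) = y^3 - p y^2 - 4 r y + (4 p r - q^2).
h(y) = y^3 - 12*y^2 + 40*y - 484

Identify coefficients: p = 12, q = 2, r = -10.
Plug into h(y) = y^3 - p y^2 - 4 r y + (4 p r - q^2):
  h(y) = y^3 - (12) y^2 - 4*(-10) y + (4*(12)*(-10) - (2)^2)
       = y^3 + (-12) y^2 + (40) y + (-484).
Simplifying: h(y) = y^3 - 12*y^2 + 40*y - 484.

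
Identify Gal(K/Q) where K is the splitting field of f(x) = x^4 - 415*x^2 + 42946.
Gal(K/Q) = V_4 (Klein four-group, Z/2Z × Z/2Z)

f factors as (x^2 - 197)(x^2 - 218), so the splitting field is K = Q(sqrt(197), sqrt(218)). The elements 197, 218, 42946 are all non-squares in Q, so sqrt(197) and sqrt(218) generate independent quadratic extensions. Thus [K:Q] = 4 and Gal(K/Q) is generated by the two order-2 automorphisms sqrt(197) ↦ -sqrt(197) and sqrt(218) ↦ -sqrt(218), giving V_4.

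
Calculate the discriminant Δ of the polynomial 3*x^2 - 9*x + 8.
Δ = -15

For a quadratic a x^2 + b x + c the discriminant is Δ = b^2 - 4ac = (-9)^2 - 4*(3)*(8) = 81 - (96) = -15.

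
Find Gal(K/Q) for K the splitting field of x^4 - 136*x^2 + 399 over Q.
Gal(K/Q) = V_4 (Klein four-group, Z/2Z × Z/2Z)

f factors as (x^2 - 133)(x^2 - 3), so the splitting field is K = Q(sqrt(133), sqrt(3)). The elements 133, 3, 399 are all non-squares in Q, so sqrt(133) and sqrt(3) generate independent quadratic extensions. Thus [K:Q] = 4 and Gal(K/Q) is generated by the two order-2 automorphisms sqrt(133) ↦ -sqrt(133) and sqrt(3) ↦ -sqrt(3), giving V_4.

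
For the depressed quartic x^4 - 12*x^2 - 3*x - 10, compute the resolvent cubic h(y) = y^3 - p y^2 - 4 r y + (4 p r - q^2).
h(y) = y^3 + 12*y^2 + 40*y + 471

Identify coefficients: p = -12, q = -3, r = -10.
Plug into h(y) = y^3 - p y^2 - 4 r y + (4 p r - q^2):
  h(y) = y^3 - (-12) y^2 - 4*(-10) y + (4*(-12)*(-10) - (-3)^2)
       = y^3 + (12) y^2 + (40) y + (471).
Simplifying: h(y) = y^3 + 12*y^2 + 40*y + 471.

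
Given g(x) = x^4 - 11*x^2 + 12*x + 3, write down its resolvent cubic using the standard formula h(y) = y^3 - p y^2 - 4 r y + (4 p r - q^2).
h(y) = y^3 + 11*y^2 - 12*y - 276

Identify coefficients: p = -11, q = 12, r = 3.
Plug into h(y) = y^3 - p y^2 - 4 r y + (4 p r - q^2):
  h(y) = y^3 - (-11) y^2 - 4*(3) y + (4*(-11)*(3) - (12)^2)
       = y^3 + (11) y^2 + (-12) y + (-276).
Simplifying: h(y) = y^3 + 11*y^2 - 12*y - 276.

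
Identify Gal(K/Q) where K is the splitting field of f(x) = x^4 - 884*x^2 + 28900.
Gal(K/Q) = Z/2Z (cyclic of order 2)

f factors as (x^2 - 34)(x^2 - 850), so the splitting field is K = Q(sqrt(34), sqrt(850)). The squarefree part of 34 is 34 and the squarefree part of 850 is also 34, so sqrt(34) and sqrt(850) are both rational multiples of sqrt(34). Hence Q(sqrt(34)) = Q(sqrt(850)) = Q(sqrt(34)), and the splitting field collapses to a single degree-2 extension with Galois group Z/2Z.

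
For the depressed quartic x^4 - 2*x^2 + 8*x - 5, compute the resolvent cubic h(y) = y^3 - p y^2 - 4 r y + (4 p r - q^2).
h(y) = y^3 + 2*y^2 + 20*y - 24

Identify coefficients: p = -2, q = 8, r = -5.
Plug into h(y) = y^3 - p y^2 - 4 r y + (4 p r - q^2):
  h(y) = y^3 - (-2) y^2 - 4*(-5) y + (4*(-2)*(-5) - (8)^2)
       = y^3 + (2) y^2 + (20) y + (-24).
Simplifying: h(y) = y^3 + 2*y^2 + 20*y - 24.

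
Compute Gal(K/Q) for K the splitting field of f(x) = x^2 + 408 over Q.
Gal(K/Q) = Z/2Z (cyclic of order 2)

x^2 + 408 is irreducible over Q since -408 is not a rational square. The splitting field Q(sqrt(-408)) has degree 2 over Q, and its unique nontrivial automorphism is sqrt(-408) ↦ -sqrt(-408). Hence Gal(Q(sqrt(-408))/Q) = Z/2Z.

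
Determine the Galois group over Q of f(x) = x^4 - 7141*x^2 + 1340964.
Gal(K/Q) = Z/2Z (cyclic of order 2)

f factors as (x^2 - 193)(x^2 - 6948), so the splitting field is K = Q(sqrt(193), sqrt(6948)). The squarefree part of 193 is 193 and the squarefree part of 6948 is also 193, so sqrt(193) and sqrt(6948) are both rational multiples of sqrt(193). Hence Q(sqrt(193)) = Q(sqrt(6948)) = Q(sqrt(193)), and the splitting field collapses to a single degree-2 extension with Galois group Z/2Z.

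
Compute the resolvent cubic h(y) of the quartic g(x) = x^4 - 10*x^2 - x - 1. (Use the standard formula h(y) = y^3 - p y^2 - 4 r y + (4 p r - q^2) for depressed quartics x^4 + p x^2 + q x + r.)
h(y) = y^3 + 10*y^2 + 4*y + 39

Identify coefficients: p = -10, q = -1, r = -1.
Plug into h(y) = y^3 - p y^2 - 4 r y + (4 p r - q^2):
  h(y) = y^3 - (-10) y^2 - 4*(-1) y + (4*(-10)*(-1) - (-1)^2)
       = y^3 + (10) y^2 + (4) y + (39).
Simplifying: h(y) = y^3 + 10*y^2 + 4*y + 39.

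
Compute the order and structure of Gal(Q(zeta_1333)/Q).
|Gal(Q(zeta_1333)/Q)| = phi(1333) = 1260; group ≅ (Z/1333Z)^* ≅ Z/30Z × Z/42Z

The n-th cyclotomic polynomial Φ_1333(x) is the minimal polynomial of zeta_1333 over Q and has degree phi(1333) = 1260. So Q(zeta_1333) is a degree-1260 Galois extension with Galois group (Z/1333Z)^*. By CRT, (Z/1333Z)^* ≅ (Z/31Z)^* × (Z/43Z)^*. Each prime-power unit group is (Z/31Z)^* ≅ Z/30Z; (Z/43Z)^* ≅ Z/42Z. Hence Gal(Q(zeta_1333)/Q) ≅ Z/30Z × Z/42Z.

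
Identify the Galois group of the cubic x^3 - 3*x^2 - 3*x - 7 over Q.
Gal(K/Q) = S_3 (symmetric group of order 6)

Compute the discriminant of x^3 + (-3)*x^2 + (-3)*x + (-7): Δ = -3024. Since Δ is not a rational square, the Galois group is not contained in A_3; it must be the full S_3 (irreducibility of the cubic rules out anything smaller).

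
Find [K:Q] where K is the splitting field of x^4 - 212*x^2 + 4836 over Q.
[K:Q] = 4

f factors as (x^2 - 26)(x^2 - 186); the splitting field is K = Q(sqrt(26), sqrt(186)). Since 26, 186, and 4836 are all non-squares in Q, the three subfields Q(sqrt(26)), Q(sqrt(186)), Q(sqrt(4836)) are distinct degree-2 extensions, so [K:Q] = 4 (Klein four Galois group).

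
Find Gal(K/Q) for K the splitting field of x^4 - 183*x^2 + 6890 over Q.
Gal(K/Q) = V_4 (Klein four-group, Z/2Z × Z/2Z)

f factors as (x^2 - 130)(x^2 - 53), so the splitting field is K = Q(sqrt(130), sqrt(53)). The elements 130, 53, 6890 are all non-squares in Q, so sqrt(130) and sqrt(53) generate independent quadratic extensions. Thus [K:Q] = 4 and Gal(K/Q) is generated by the two order-2 automorphisms sqrt(130) ↦ -sqrt(130) and sqrt(53) ↦ -sqrt(53), giving V_4.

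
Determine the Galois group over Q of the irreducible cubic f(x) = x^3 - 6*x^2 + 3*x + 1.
Gal(K/Q) = A_3 (cyclic of order 3)

Compute the discriminant of x^3 + (-6)*x^2 + (3)*x + (1): Δ = 729. Since Δ is a perfect square (Δ = 27^2), the Galois group is contained in A_3. Irreducibility forces the group to be transitive on three roots, so Gal = A_3.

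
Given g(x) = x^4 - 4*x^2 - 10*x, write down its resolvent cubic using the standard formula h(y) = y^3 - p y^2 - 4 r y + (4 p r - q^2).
h(y) = y^3 + 4*y^2 - 100

Identify coefficients: p = -4, q = -10, r = 0.
Plug into h(y) = y^3 - p y^2 - 4 r y + (4 p r - q^2):
  h(y) = y^3 - (-4) y^2 - 4*(0) y + (4*(-4)*(0) - (-10)^2)
       = y^3 + (4) y^2 + (0) y + (-100).
Simplifying: h(y) = y^3 + 4*y^2 - 100.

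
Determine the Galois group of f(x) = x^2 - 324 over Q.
Gal(K/Q) = trivial group (order 1)

x^2 - 324 factors as (x - 18)(x + 18) over Q, so its splitting field is Q itself and the Galois group is trivial.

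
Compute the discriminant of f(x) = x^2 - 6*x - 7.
Δ = 64

For a quadratic a x^2 + b x + c the discriminant is Δ = b^2 - 4ac = (-6)^2 - 4*(1)*(-7) = 36 - (-28) = 64.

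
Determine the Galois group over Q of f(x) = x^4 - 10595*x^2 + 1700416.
Gal(K/Q) = Z/2Z (cyclic of order 2)

f factors as (x^2 - 163)(x^2 - 10432), so the splitting field is K = Q(sqrt(163), sqrt(10432)). The squarefree part of 163 is 163 and the squarefree part of 10432 is also 163, so sqrt(163) and sqrt(10432) are both rational multiples of sqrt(163). Hence Q(sqrt(163)) = Q(sqrt(10432)) = Q(sqrt(163)), and the splitting field collapses to a single degree-2 extension with Galois group Z/2Z.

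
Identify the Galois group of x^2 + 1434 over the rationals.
Gal(K/Q) = Z/2Z (cyclic of order 2)

x^2 + 1434 is irreducible over Q since -1434 is not a rational square. The splitting field Q(sqrt(-1434)) has degree 2 over Q, and its unique nontrivial automorphism is sqrt(-1434) ↦ -sqrt(-1434). Hence Gal(Q(sqrt(-1434))/Q) = Z/2Z.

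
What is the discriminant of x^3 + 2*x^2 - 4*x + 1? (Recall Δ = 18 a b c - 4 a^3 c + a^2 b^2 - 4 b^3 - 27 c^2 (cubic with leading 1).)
Δ = 117

For x^3 + a x^2 + b x + c the discriminant is Δ = 18 a b c - 4 a^3 c + a^2 b^2 - 4 b^3 - 27 c^2.
Plug a = 2, b = -4, c = 1:
  18*(2)*(-4)*(1) - 4*(2)^3*(1) + (2)^2*(-4)^2 - 4*(-4)^3 - 27*(1)^2
  = -144 + (-32) + 64 + (256) + (-27)
  = 117.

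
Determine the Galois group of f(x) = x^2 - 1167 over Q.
Gal(K/Q) = Z/2Z (cyclic of order 2)

x^2 - 1167 is irreducible over Q since 1167 is not a rational square. The splitting field Q(sqrt(1167)) has degree 2 over Q, and its unique nontrivial automorphism is sqrt(1167) ↦ -sqrt(1167). Hence Gal(Q(sqrt(1167))/Q) = Z/2Z.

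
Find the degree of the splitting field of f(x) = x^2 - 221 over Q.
[K:Q] = 2

The polynomial x^2 - 221 is irreducible over Q since 221 is not a perfect square. Its splitting field is Q(sqrt(221)), which has degree 2 over Q.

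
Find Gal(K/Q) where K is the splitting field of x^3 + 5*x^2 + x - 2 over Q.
Gal(K/Q) = S_3 (symmetric group of order 6)

Compute the discriminant of x^3 + (5)*x^2 + (1)*x + (-2): Δ = 733. Since Δ is not a rational square, the Galois group is not contained in A_3; it must be the full S_3 (irreducibility of the cubic rules out anything smaller).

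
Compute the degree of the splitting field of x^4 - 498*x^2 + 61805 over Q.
[K:Q] = 4

f factors as (x^2 - 235)(x^2 - 263); the splitting field is K = Q(sqrt(235), sqrt(263)). Since 235, 263, and 61805 are all non-squares in Q, the three subfields Q(sqrt(235)), Q(sqrt(263)), Q(sqrt(61805)) are distinct degree-2 extensions, so [K:Q] = 4 (Klein four Galois group).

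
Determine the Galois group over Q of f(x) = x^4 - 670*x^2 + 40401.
Gal(K/Q) = Z/2Z (cyclic of order 2)

f factors as (x^2 - 603)(x^2 - 67), so the splitting field is K = Q(sqrt(603), sqrt(67)). The squarefree part of 603 is 67 and the squarefree part of 67 is also 67, so sqrt(603) and sqrt(67) are both rational multiples of sqrt(67). Hence Q(sqrt(603)) = Q(sqrt(67)) = Q(sqrt(67)), and the splitting field collapses to a single degree-2 extension with Galois group Z/2Z.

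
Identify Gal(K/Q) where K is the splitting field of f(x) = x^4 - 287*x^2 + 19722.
Gal(K/Q) = V_4 (Klein four-group, Z/2Z × Z/2Z)

f factors as (x^2 - 173)(x^2 - 114), so the splitting field is K = Q(sqrt(173), sqrt(114)). The elements 173, 114, 19722 are all non-squares in Q, so sqrt(173) and sqrt(114) generate independent quadratic extensions. Thus [K:Q] = 4 and Gal(K/Q) is generated by the two order-2 automorphisms sqrt(173) ↦ -sqrt(173) and sqrt(114) ↦ -sqrt(114), giving V_4.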